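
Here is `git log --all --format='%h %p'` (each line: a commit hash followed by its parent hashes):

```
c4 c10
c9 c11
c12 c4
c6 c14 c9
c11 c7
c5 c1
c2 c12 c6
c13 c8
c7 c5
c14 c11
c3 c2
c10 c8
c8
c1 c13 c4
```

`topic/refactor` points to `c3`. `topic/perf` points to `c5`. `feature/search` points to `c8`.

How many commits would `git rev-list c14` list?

9

Walking parent pointers from c14: reachable set = {c1, c10, c11, c13, c14, c4, c5, c7, c8}.
That is 9 commits.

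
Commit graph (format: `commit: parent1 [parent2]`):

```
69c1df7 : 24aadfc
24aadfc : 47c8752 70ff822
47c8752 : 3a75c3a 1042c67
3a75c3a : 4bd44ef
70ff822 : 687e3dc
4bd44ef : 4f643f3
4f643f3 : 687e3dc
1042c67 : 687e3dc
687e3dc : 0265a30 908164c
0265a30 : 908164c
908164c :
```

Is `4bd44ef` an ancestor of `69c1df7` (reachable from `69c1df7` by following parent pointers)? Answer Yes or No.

Yes

Ancestors of 69c1df7 (commits reachable by following parents): {0265a30, 1042c67, 24aadfc, 3a75c3a, 47c8752, 4bd44ef, 4f643f3, 687e3dc, 69c1df7, 70ff822, 908164c}.
4bd44ef is in that set, so it is an ancestor of 69c1df7.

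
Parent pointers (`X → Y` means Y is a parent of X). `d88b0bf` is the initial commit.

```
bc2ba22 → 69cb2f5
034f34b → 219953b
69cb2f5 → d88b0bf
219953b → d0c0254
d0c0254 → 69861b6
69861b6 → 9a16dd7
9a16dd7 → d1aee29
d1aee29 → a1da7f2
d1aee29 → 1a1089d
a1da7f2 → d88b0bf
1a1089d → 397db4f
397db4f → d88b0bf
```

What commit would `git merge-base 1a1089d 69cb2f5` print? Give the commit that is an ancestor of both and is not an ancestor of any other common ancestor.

Ancestors of 1a1089d: {1a1089d, 397db4f, d88b0bf}.
Ancestors of 69cb2f5: {69cb2f5, d88b0bf}.
Common ancestors: {d88b0bf}.
The only common ancestor is d88b0bf, so it is the merge base.

d88b0bf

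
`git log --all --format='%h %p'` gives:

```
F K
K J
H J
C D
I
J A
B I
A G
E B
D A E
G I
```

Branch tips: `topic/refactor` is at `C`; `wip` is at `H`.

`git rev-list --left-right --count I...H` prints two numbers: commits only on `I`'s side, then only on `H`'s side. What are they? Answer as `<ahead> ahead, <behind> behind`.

Reachable from I: {I}.
Reachable from H: {A, G, H, I, J}.
Only in I's history (ahead): {} — 0.
Only in H's history (behind): {A, G, H, J} — 4.

0 ahead, 4 behind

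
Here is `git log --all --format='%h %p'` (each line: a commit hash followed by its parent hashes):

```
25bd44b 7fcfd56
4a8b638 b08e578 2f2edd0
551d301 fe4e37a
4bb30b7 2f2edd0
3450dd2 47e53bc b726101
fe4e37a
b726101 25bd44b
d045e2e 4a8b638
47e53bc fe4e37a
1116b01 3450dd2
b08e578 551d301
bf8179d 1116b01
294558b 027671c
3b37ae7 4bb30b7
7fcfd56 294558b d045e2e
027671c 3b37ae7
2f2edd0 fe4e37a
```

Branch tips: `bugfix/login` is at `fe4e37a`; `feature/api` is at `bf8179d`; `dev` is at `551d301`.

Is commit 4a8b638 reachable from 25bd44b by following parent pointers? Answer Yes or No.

Ancestors of 25bd44b (commits reachable by following parents): {027671c, 25bd44b, 294558b, 2f2edd0, 3b37ae7, 4a8b638, 4bb30b7, 551d301, 7fcfd56, b08e578, d045e2e, fe4e37a}.
4a8b638 is in that set, so it is an ancestor of 25bd44b.

Yes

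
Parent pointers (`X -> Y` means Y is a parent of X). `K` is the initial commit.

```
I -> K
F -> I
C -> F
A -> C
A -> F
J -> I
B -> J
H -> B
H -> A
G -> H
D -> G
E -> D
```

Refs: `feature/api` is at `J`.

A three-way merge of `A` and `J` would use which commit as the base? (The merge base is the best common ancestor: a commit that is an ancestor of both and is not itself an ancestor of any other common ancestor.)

Ancestors of A: {A, C, F, I, K}.
Ancestors of J: {I, J, K}.
Common ancestors: {I, K}.
Among these, I is not an ancestor of any other common ancestor — it is the merge base.

I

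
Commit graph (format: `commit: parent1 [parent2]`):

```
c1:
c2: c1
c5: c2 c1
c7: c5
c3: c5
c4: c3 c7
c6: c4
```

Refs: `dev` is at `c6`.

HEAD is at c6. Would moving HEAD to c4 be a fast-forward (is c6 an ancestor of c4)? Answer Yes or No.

A fast-forward from c6 to c4 is possible iff c6 is an ancestor of c4.
Ancestors of c4: {c1, c2, c3, c4, c5, c7}.
c6 is not among them, so fast-forward is not possible.

No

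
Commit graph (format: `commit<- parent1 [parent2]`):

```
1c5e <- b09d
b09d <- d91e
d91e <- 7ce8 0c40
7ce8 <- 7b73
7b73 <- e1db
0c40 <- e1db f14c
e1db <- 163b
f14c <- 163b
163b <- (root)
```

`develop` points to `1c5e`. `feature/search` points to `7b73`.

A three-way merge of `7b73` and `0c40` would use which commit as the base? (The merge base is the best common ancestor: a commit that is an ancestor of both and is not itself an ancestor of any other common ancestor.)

Ancestors of 7b73: {163b, 7b73, e1db}.
Ancestors of 0c40: {0c40, 163b, e1db, f14c}.
Common ancestors: {163b, e1db}.
Among these, e1db is not an ancestor of any other common ancestor — it is the merge base.

e1db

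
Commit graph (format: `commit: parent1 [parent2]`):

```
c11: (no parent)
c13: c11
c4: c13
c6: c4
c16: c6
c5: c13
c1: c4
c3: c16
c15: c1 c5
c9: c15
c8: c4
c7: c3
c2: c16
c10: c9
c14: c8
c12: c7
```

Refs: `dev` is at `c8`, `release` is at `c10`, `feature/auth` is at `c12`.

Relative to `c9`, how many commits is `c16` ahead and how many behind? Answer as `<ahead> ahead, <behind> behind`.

2 ahead, 4 behind

Reachable from c16: {c11, c13, c16, c4, c6}.
Reachable from c9: {c1, c11, c13, c15, c4, c5, c9}.
Only in c16's history (ahead): {c16, c6} — 2.
Only in c9's history (behind): {c1, c15, c5, c9} — 4.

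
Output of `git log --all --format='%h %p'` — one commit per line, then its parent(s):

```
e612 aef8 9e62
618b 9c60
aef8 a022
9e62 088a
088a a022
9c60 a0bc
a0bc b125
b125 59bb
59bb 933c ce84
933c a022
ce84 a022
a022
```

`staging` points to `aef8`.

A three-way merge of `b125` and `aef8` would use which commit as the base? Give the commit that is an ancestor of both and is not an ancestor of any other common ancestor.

a022

Ancestors of b125: {59bb, 933c, a022, b125, ce84}.
Ancestors of aef8: {a022, aef8}.
Common ancestors: {a022}.
The only common ancestor is a022, so it is the merge base.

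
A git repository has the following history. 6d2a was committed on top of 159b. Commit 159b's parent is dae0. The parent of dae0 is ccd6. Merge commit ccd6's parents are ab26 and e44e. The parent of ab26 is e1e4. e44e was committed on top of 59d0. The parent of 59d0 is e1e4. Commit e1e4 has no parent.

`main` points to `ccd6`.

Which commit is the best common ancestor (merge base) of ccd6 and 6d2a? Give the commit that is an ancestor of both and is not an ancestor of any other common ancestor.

Ancestors of ccd6: {59d0, ab26, ccd6, e1e4, e44e}.
Ancestors of 6d2a: {159b, 59d0, 6d2a, ab26, ccd6, dae0, e1e4, e44e}.
Common ancestors: {59d0, ab26, ccd6, e1e4, e44e}.
Among these, ccd6 is not an ancestor of any other common ancestor — it is the merge base.

ccd6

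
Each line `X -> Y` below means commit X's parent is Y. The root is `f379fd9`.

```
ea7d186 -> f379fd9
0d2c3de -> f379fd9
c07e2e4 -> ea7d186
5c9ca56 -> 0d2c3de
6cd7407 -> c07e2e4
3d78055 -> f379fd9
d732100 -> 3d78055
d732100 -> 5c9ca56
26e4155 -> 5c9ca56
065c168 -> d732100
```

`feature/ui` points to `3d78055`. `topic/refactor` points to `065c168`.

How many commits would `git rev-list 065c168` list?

6

Walking parent pointers from 065c168: reachable set = {065c168, 0d2c3de, 3d78055, 5c9ca56, d732100, f379fd9}.
That is 6 commits.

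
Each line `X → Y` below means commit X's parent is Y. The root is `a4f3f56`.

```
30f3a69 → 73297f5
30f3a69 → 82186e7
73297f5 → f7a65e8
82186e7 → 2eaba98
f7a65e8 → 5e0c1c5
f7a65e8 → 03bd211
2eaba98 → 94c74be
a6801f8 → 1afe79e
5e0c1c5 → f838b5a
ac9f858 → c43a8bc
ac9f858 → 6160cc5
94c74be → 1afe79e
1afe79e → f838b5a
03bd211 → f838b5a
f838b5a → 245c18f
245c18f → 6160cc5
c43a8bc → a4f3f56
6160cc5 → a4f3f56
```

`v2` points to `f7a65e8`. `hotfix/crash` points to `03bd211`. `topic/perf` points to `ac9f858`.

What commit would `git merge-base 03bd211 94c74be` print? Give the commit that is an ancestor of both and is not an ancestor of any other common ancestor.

f838b5a

Ancestors of 03bd211: {03bd211, 245c18f, 6160cc5, a4f3f56, f838b5a}.
Ancestors of 94c74be: {1afe79e, 245c18f, 6160cc5, 94c74be, a4f3f56, f838b5a}.
Common ancestors: {245c18f, 6160cc5, a4f3f56, f838b5a}.
Among these, f838b5a is not an ancestor of any other common ancestor — it is the merge base.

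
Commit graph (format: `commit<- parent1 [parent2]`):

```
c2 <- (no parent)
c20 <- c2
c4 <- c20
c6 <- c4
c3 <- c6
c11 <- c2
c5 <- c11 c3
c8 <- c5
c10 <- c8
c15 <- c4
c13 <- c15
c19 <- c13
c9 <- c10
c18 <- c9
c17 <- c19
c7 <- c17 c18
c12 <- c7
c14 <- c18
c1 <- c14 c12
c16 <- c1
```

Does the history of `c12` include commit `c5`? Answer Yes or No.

Ancestors of c12 (commits reachable by following parents): {c10, c11, c12, c13, c15, c17, c18, c19, c2, c20, c3, c4, c5, c6, c7, c8, c9}.
c5 is in that set, so it is an ancestor of c12.

Yes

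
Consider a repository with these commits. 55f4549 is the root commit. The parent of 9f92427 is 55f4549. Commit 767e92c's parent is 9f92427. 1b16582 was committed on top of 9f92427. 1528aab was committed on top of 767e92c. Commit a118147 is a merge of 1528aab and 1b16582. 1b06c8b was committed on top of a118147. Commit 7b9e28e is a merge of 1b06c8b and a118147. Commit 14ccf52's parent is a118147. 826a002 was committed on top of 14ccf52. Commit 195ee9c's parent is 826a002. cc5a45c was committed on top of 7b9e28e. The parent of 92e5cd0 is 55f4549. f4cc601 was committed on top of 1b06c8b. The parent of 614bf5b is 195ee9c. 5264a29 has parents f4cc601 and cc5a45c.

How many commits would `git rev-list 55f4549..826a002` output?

7

Reachable from 826a002: {14ccf52, 1528aab, 1b16582, 55f4549, 767e92c, 826a002, 9f92427, a118147}.
Reachable from 55f4549: {55f4549}.
In 826a002's history but not 55f4549's: {14ccf52, 1528aab, 1b16582, 767e92c, 826a002, 9f92427, a118147} — 7 commits.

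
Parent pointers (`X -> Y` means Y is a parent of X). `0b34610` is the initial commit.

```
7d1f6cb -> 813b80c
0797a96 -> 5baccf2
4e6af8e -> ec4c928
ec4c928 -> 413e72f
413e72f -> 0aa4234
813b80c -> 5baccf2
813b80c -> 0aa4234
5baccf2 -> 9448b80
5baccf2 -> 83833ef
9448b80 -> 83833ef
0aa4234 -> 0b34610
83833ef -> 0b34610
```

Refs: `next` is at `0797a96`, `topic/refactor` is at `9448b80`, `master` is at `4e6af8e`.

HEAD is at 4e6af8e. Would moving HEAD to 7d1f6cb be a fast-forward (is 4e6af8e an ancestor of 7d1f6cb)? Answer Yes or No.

A fast-forward from 4e6af8e to 7d1f6cb is possible iff 4e6af8e is an ancestor of 7d1f6cb.
Ancestors of 7d1f6cb: {0aa4234, 0b34610, 5baccf2, 7d1f6cb, 813b80c, 83833ef, 9448b80}.
4e6af8e is not among them, so fast-forward is not possible.

No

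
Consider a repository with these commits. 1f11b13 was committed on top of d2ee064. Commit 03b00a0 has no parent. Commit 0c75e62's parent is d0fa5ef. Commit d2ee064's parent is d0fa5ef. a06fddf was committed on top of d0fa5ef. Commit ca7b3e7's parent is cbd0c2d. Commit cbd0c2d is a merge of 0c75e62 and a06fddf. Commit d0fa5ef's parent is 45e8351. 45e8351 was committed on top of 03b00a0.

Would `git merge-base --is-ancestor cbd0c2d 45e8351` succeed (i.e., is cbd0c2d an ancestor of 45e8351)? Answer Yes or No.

No

Ancestors of 45e8351: {03b00a0, 45e8351}.
cbd0c2d is not in that set, so it is not an ancestor of 45e8351.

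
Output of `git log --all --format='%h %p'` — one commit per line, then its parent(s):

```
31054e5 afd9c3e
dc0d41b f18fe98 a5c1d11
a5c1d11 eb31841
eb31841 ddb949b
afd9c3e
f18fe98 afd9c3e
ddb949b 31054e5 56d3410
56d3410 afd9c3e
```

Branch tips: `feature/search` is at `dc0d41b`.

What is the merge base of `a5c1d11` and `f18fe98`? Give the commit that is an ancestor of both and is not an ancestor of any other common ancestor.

Ancestors of a5c1d11: {31054e5, 56d3410, a5c1d11, afd9c3e, ddb949b, eb31841}.
Ancestors of f18fe98: {afd9c3e, f18fe98}.
Common ancestors: {afd9c3e}.
The only common ancestor is afd9c3e, so it is the merge base.

afd9c3e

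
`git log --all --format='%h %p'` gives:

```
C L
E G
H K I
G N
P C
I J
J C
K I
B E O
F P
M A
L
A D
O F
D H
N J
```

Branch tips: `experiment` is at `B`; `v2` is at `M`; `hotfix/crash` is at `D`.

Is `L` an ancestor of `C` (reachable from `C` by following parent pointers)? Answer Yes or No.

Yes

Ancestors of C (commits reachable by following parents): {C, L}.
L is in that set, so it is an ancestor of C.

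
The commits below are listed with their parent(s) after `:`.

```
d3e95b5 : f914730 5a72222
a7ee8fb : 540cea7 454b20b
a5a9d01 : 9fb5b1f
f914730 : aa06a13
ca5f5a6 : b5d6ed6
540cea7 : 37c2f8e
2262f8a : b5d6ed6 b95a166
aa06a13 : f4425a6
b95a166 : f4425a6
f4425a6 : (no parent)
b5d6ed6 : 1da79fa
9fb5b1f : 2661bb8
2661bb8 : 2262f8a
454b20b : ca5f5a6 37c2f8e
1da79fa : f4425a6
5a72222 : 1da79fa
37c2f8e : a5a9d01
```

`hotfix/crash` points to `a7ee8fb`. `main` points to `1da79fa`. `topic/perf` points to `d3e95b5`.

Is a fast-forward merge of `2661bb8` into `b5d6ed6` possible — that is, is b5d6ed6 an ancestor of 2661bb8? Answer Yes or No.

A fast-forward from b5d6ed6 to 2661bb8 is possible iff b5d6ed6 is an ancestor of 2661bb8.
Ancestors of 2661bb8: {1da79fa, 2262f8a, 2661bb8, b5d6ed6, b95a166, f4425a6}.
b5d6ed6 is among them, so fast-forward is possible.

Yes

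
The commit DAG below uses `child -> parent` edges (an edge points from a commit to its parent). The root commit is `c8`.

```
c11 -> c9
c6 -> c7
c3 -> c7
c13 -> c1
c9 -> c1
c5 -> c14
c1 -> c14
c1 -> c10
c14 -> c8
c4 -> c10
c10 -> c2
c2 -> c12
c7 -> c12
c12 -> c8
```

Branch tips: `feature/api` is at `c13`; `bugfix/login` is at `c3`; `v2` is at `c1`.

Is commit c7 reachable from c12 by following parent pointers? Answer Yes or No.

Ancestors of c12: {c12, c8}.
c7 is not in that set, so it is not an ancestor of c12.

No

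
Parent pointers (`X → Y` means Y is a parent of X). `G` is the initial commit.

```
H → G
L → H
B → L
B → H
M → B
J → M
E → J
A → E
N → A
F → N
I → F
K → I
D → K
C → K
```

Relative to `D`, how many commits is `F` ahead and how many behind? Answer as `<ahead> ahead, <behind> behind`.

Reachable from F: {A, B, E, F, G, H, J, L, M, N}.
Reachable from D: {A, B, D, E, F, G, H, I, J, K, L, M, N}.
Only in F's history (ahead): {} — 0.
Only in D's history (behind): {D, I, K} — 3.

0 ahead, 3 behind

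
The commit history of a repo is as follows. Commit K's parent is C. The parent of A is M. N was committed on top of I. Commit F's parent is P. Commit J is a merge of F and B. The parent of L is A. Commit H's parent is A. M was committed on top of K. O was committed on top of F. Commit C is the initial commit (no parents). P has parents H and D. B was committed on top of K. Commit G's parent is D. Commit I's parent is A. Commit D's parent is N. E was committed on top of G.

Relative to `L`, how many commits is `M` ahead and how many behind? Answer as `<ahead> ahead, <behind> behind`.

Reachable from M: {C, K, M}.
Reachable from L: {A, C, K, L, M}.
Only in M's history (ahead): {} — 0.
Only in L's history (behind): {A, L} — 2.

0 ahead, 2 behind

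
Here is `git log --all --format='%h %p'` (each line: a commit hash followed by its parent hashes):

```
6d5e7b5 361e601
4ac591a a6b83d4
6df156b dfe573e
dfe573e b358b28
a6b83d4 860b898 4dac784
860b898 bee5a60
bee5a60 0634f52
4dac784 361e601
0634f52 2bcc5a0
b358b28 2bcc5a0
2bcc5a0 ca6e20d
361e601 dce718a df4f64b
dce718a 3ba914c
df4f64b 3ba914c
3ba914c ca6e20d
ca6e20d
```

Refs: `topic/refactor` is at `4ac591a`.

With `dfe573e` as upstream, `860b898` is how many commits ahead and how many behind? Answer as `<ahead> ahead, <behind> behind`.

Reachable from 860b898: {0634f52, 2bcc5a0, 860b898, bee5a60, ca6e20d}.
Reachable from dfe573e: {2bcc5a0, b358b28, ca6e20d, dfe573e}.
Only in 860b898's history (ahead): {0634f52, 860b898, bee5a60} — 3.
Only in dfe573e's history (behind): {b358b28, dfe573e} — 2.

3 ahead, 2 behind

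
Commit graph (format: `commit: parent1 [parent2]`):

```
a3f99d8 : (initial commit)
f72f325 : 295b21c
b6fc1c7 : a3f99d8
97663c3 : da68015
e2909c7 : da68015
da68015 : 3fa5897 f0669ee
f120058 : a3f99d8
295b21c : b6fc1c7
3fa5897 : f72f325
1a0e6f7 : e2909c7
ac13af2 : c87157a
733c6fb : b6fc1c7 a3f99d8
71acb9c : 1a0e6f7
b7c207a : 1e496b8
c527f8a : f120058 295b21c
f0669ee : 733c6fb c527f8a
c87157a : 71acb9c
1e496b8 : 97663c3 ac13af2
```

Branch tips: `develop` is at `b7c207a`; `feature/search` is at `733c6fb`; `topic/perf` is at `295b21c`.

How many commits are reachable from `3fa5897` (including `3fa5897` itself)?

Walking parent pointers from 3fa5897: reachable set = {295b21c, 3fa5897, a3f99d8, b6fc1c7, f72f325}.
That is 5 commits.

5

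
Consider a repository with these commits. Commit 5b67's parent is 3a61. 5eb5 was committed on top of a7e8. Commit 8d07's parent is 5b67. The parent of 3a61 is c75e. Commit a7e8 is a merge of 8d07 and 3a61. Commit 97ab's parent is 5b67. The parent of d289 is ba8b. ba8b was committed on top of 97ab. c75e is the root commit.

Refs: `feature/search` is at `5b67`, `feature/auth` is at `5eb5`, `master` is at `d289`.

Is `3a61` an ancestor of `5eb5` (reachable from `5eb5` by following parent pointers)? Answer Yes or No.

Yes

Ancestors of 5eb5 (commits reachable by following parents): {3a61, 5b67, 5eb5, 8d07, a7e8, c75e}.
3a61 is in that set, so it is an ancestor of 5eb5.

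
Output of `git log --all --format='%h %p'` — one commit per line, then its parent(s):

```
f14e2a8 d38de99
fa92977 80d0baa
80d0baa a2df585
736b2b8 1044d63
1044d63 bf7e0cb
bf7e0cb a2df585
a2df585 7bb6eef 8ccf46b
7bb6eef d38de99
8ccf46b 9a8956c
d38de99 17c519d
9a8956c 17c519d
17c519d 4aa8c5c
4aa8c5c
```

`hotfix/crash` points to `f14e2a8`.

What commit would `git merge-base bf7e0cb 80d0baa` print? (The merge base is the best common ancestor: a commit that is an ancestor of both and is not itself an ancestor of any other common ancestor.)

a2df585

Ancestors of bf7e0cb: {17c519d, 4aa8c5c, 7bb6eef, 8ccf46b, 9a8956c, a2df585, bf7e0cb, d38de99}.
Ancestors of 80d0baa: {17c519d, 4aa8c5c, 7bb6eef, 80d0baa, 8ccf46b, 9a8956c, a2df585, d38de99}.
Common ancestors: {17c519d, 4aa8c5c, 7bb6eef, 8ccf46b, 9a8956c, a2df585, d38de99}.
Among these, a2df585 is not an ancestor of any other common ancestor — it is the merge base.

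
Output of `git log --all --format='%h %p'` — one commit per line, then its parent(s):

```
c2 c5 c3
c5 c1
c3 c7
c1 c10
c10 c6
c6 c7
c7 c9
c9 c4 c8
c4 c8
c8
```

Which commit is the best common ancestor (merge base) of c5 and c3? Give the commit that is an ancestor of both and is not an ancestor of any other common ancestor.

Ancestors of c5: {c1, c10, c4, c5, c6, c7, c8, c9}.
Ancestors of c3: {c3, c4, c7, c8, c9}.
Common ancestors: {c4, c7, c8, c9}.
Among these, c7 is not an ancestor of any other common ancestor — it is the merge base.

c7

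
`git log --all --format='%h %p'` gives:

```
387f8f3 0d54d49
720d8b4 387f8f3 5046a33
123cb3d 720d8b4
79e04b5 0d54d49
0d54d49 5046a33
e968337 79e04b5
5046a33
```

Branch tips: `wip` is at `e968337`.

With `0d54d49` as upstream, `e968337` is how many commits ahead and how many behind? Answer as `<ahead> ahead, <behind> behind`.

2 ahead, 0 behind

Reachable from e968337: {0d54d49, 5046a33, 79e04b5, e968337}.
Reachable from 0d54d49: {0d54d49, 5046a33}.
Only in e968337's history (ahead): {79e04b5, e968337} — 2.
Only in 0d54d49's history (behind): {} — 0.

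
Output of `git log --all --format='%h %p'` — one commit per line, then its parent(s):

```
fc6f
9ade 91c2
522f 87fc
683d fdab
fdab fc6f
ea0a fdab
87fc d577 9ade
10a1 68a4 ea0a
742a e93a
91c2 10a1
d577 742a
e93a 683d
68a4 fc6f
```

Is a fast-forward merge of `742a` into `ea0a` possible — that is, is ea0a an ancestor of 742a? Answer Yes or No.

No

A fast-forward from ea0a to 742a is possible iff ea0a is an ancestor of 742a.
Ancestors of 742a: {683d, 742a, e93a, fc6f, fdab}.
ea0a is not among them, so fast-forward is not possible.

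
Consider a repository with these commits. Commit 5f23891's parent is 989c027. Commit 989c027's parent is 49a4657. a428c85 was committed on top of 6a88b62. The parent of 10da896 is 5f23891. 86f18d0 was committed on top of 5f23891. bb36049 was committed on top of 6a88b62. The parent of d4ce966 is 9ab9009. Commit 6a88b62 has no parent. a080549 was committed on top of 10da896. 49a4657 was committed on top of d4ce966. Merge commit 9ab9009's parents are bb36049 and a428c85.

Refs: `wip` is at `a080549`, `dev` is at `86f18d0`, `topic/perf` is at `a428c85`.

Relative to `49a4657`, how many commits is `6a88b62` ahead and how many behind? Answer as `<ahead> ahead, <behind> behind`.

Reachable from 6a88b62: {6a88b62}.
Reachable from 49a4657: {49a4657, 6a88b62, 9ab9009, a428c85, bb36049, d4ce966}.
Only in 6a88b62's history (ahead): {} — 0.
Only in 49a4657's history (behind): {49a4657, 9ab9009, a428c85, bb36049, d4ce966} — 5.

0 ahead, 5 behind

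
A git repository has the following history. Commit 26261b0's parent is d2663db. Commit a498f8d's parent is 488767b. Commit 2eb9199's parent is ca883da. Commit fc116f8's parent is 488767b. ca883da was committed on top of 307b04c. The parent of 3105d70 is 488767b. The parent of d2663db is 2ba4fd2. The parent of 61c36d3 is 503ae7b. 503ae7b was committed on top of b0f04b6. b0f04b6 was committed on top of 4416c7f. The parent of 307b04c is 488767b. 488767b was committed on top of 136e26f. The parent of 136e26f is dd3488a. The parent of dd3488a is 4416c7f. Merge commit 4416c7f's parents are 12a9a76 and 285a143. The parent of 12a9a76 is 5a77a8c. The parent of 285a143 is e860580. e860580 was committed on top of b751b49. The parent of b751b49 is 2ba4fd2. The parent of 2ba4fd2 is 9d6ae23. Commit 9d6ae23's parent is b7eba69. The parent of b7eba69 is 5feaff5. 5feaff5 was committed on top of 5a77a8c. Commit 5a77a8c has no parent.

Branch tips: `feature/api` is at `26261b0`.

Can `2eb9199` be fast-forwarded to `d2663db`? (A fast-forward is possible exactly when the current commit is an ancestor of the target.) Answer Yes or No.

A fast-forward from 2eb9199 to d2663db is possible iff 2eb9199 is an ancestor of d2663db.
Ancestors of d2663db: {2ba4fd2, 5a77a8c, 5feaff5, 9d6ae23, b7eba69, d2663db}.
2eb9199 is not among them, so fast-forward is not possible.

No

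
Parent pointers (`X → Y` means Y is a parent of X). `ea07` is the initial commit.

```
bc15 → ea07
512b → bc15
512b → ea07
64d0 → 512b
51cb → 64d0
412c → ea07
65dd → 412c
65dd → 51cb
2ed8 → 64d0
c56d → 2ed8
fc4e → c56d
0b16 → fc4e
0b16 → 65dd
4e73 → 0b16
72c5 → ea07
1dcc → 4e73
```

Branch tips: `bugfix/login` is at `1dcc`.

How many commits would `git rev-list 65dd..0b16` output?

4

Reachable from 0b16: {0b16, 2ed8, 412c, 512b, 51cb, 64d0, 65dd, bc15, c56d, ea07, fc4e}.
Reachable from 65dd: {412c, 512b, 51cb, 64d0, 65dd, bc15, ea07}.
In 0b16's history but not 65dd's: {0b16, 2ed8, c56d, fc4e} — 4 commits.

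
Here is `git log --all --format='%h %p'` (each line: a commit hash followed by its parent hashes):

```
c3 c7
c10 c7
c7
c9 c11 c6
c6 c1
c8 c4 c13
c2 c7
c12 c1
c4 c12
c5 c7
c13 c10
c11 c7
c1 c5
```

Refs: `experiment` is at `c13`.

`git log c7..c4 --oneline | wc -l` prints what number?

4

Reachable from c4: {c1, c12, c4, c5, c7}.
Reachable from c7: {c7}.
In c4's history but not c7's: {c1, c12, c4, c5} — 4 commits.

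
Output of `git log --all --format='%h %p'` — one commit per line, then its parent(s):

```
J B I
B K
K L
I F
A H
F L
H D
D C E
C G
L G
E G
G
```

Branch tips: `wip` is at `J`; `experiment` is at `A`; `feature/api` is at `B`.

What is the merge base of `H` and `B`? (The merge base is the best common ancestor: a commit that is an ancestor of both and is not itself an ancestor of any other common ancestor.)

G

Ancestors of H: {C, D, E, G, H}.
Ancestors of B: {B, G, K, L}.
Common ancestors: {G}.
The only common ancestor is G, so it is the merge base.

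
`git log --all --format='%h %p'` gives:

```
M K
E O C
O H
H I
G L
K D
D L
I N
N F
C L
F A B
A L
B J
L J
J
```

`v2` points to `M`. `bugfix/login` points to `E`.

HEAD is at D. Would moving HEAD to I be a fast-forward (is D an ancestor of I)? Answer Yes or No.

No

A fast-forward from D to I is possible iff D is an ancestor of I.
Ancestors of I: {A, B, F, I, J, L, N}.
D is not among them, so fast-forward is not possible.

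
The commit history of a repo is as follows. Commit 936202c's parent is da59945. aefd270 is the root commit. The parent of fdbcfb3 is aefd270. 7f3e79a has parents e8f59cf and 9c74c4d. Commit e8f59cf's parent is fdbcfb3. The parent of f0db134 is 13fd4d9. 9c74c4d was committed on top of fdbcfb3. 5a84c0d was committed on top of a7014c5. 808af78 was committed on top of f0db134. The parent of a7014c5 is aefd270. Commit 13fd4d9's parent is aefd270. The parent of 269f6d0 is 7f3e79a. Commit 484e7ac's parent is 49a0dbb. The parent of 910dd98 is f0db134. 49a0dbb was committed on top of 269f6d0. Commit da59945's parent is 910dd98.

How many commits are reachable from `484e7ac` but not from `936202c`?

7

Reachable from 484e7ac: {269f6d0, 484e7ac, 49a0dbb, 7f3e79a, 9c74c4d, aefd270, e8f59cf, fdbcfb3}.
Reachable from 936202c: {13fd4d9, 910dd98, 936202c, aefd270, da59945, f0db134}.
In 484e7ac's history but not 936202c's: {269f6d0, 484e7ac, 49a0dbb, 7f3e79a, 9c74c4d, e8f59cf, fdbcfb3} — 7 commits.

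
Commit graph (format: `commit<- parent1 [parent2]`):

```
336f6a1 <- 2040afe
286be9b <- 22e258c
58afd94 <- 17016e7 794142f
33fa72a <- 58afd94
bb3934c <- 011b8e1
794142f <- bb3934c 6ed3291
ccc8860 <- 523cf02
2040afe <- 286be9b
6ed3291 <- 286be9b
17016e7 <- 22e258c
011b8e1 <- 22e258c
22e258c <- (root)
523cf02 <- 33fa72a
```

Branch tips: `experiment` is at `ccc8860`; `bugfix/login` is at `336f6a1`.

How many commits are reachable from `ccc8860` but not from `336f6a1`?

9

Reachable from ccc8860: {011b8e1, 17016e7, 22e258c, 286be9b, 33fa72a, 523cf02, 58afd94, 6ed3291, 794142f, bb3934c, ccc8860}.
Reachable from 336f6a1: {2040afe, 22e258c, 286be9b, 336f6a1}.
In ccc8860's history but not 336f6a1's: {011b8e1, 17016e7, 33fa72a, 523cf02, 58afd94, 6ed3291, 794142f, bb3934c, ccc8860} — 9 commits.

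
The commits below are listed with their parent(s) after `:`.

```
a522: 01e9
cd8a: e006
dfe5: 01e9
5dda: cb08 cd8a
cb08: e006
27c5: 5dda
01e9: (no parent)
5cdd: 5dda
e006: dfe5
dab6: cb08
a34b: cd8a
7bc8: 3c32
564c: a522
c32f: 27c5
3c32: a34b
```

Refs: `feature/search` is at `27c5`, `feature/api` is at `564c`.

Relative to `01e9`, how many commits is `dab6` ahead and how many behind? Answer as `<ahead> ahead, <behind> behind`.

4 ahead, 0 behind

Reachable from dab6: {01e9, cb08, dab6, dfe5, e006}.
Reachable from 01e9: {01e9}.
Only in dab6's history (ahead): {cb08, dab6, dfe5, e006} — 4.
Only in 01e9's history (behind): {} — 0.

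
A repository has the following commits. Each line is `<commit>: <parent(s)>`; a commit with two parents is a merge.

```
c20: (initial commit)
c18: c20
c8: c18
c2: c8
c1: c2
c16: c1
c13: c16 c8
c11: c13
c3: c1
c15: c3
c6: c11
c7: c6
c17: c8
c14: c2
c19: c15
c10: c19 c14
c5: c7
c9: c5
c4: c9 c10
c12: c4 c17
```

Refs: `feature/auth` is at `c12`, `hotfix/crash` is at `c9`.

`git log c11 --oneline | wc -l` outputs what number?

8

Walking parent pointers from c11: reachable set = {c1, c11, c13, c16, c18, c2, c20, c8}.
That is 8 commits.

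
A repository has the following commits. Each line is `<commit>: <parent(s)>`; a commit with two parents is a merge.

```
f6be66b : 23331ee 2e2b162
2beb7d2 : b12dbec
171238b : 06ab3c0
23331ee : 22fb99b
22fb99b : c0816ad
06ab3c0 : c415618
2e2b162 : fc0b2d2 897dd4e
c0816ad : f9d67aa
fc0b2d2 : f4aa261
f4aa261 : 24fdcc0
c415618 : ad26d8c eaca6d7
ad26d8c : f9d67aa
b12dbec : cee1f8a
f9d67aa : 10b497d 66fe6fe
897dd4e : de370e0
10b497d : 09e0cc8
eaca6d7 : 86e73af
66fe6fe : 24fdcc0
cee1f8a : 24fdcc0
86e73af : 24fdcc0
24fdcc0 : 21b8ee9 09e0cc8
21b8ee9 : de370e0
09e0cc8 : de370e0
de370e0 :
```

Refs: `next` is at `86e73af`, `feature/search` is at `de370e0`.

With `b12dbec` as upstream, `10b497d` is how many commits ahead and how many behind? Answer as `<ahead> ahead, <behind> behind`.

Reachable from 10b497d: {09e0cc8, 10b497d, de370e0}.
Reachable from b12dbec: {09e0cc8, 21b8ee9, 24fdcc0, b12dbec, cee1f8a, de370e0}.
Only in 10b497d's history (ahead): {10b497d} — 1.
Only in b12dbec's history (behind): {21b8ee9, 24fdcc0, b12dbec, cee1f8a} — 4.

1 ahead, 4 behind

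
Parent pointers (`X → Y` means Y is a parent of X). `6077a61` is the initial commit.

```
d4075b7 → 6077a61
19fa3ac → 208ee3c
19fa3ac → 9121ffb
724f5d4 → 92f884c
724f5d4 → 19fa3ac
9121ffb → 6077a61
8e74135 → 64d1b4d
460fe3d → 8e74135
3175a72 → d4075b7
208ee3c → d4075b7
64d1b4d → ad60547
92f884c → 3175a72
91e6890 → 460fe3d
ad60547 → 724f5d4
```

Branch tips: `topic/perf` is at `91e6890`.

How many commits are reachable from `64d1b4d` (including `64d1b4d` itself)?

10

Walking parent pointers from 64d1b4d: reachable set = {19fa3ac, 208ee3c, 3175a72, 6077a61, 64d1b4d, 724f5d4, 9121ffb, 92f884c, ad60547, d4075b7}.
That is 10 commits.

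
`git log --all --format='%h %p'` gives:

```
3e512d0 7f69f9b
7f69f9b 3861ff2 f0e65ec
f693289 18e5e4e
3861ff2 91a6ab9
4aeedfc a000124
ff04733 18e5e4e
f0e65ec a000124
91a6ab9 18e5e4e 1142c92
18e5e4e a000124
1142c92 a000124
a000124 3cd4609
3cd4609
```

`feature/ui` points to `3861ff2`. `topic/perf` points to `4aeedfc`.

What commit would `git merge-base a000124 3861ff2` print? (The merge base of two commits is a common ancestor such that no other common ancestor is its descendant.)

a000124

Ancestors of a000124: {3cd4609, a000124}.
Ancestors of 3861ff2: {1142c92, 18e5e4e, 3861ff2, 3cd4609, 91a6ab9, a000124}.
Common ancestors: {3cd4609, a000124}.
Among these, a000124 is not an ancestor of any other common ancestor — it is the merge base.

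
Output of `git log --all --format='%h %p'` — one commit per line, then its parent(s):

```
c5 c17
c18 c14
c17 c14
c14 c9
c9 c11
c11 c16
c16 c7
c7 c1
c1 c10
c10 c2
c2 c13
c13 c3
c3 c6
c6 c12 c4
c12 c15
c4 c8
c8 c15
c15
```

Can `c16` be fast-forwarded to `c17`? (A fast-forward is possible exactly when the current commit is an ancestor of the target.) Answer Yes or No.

Yes

A fast-forward from c16 to c17 is possible iff c16 is an ancestor of c17.
Ancestors of c17: {c1, c10, c11, c12, c13, c14, c15, c16, c17, c2, c3, c4, c6, c7, c8, c9}.
c16 is among them, so fast-forward is possible.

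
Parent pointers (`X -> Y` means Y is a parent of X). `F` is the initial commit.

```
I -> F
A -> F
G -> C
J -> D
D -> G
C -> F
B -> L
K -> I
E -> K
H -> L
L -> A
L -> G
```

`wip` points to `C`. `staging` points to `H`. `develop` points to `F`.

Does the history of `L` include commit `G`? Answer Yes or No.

Yes

Ancestors of L (commits reachable by following parents): {A, C, F, G, L}.
G is in that set, so it is an ancestor of L.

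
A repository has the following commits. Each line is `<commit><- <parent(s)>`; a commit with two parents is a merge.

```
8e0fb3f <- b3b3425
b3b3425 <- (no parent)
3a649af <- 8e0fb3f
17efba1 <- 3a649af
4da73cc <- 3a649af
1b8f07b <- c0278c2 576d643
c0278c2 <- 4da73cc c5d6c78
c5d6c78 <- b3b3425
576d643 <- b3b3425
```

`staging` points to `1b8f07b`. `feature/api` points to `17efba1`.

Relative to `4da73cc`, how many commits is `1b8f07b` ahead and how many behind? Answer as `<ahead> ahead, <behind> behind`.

Reachable from 1b8f07b: {1b8f07b, 3a649af, 4da73cc, 576d643, 8e0fb3f, b3b3425, c0278c2, c5d6c78}.
Reachable from 4da73cc: {3a649af, 4da73cc, 8e0fb3f, b3b3425}.
Only in 1b8f07b's history (ahead): {1b8f07b, 576d643, c0278c2, c5d6c78} — 4.
Only in 4da73cc's history (behind): {} — 0.

4 ahead, 0 behind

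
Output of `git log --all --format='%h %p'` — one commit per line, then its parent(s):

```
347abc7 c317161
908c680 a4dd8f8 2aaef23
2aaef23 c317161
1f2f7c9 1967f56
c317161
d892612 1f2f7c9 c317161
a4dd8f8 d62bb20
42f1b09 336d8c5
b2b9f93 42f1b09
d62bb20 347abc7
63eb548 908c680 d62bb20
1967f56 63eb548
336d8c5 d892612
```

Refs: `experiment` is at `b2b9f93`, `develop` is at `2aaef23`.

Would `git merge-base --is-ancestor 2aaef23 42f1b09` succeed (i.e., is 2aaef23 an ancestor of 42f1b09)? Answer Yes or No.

Ancestors of 42f1b09 (commits reachable by following parents): {1967f56, 1f2f7c9, 2aaef23, 336d8c5, 347abc7, 42f1b09, 63eb548, 908c680, a4dd8f8, c317161, d62bb20, d892612}.
2aaef23 is in that set, so it is an ancestor of 42f1b09.

Yes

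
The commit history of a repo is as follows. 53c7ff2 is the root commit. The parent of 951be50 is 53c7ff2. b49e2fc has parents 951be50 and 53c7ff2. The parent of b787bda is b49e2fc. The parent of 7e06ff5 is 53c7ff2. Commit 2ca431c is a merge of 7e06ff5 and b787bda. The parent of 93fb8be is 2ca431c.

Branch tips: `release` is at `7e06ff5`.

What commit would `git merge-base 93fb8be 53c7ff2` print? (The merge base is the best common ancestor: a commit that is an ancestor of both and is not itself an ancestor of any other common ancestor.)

Ancestors of 93fb8be: {2ca431c, 53c7ff2, 7e06ff5, 93fb8be, 951be50, b49e2fc, b787bda}.
Ancestors of 53c7ff2: {53c7ff2}.
Common ancestors: {53c7ff2}.
The only common ancestor is 53c7ff2, so it is the merge base.

53c7ff2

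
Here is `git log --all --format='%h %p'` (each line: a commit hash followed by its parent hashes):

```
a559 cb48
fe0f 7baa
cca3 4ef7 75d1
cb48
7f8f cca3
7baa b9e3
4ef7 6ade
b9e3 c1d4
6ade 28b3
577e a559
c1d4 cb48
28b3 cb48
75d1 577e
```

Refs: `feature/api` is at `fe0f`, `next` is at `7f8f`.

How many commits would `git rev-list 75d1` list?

4

Walking parent pointers from 75d1: reachable set = {577e, 75d1, a559, cb48}.
That is 4 commits.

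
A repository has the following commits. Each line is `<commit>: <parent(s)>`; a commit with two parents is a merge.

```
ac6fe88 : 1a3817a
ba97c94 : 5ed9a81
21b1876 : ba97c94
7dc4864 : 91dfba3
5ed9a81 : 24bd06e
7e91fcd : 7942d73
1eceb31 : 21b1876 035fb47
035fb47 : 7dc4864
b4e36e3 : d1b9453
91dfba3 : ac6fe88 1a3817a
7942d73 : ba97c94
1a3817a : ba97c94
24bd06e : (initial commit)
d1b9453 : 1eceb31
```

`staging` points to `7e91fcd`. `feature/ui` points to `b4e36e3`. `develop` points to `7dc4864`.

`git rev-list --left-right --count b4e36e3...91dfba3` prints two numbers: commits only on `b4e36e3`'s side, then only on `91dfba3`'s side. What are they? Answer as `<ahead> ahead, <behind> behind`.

6 ahead, 0 behind

Reachable from b4e36e3: {035fb47, 1a3817a, 1eceb31, 21b1876, 24bd06e, 5ed9a81, 7dc4864, 91dfba3, ac6fe88, b4e36e3, ba97c94, d1b9453}.
Reachable from 91dfba3: {1a3817a, 24bd06e, 5ed9a81, 91dfba3, ac6fe88, ba97c94}.
Only in b4e36e3's history (ahead): {035fb47, 1eceb31, 21b1876, 7dc4864, b4e36e3, d1b9453} — 6.
Only in 91dfba3's history (behind): {} — 0.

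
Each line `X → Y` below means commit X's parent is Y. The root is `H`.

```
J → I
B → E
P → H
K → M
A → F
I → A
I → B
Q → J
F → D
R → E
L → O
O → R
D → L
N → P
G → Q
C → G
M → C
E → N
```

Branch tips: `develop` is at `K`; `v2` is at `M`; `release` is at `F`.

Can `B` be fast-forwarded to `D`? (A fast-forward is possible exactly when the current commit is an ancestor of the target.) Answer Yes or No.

A fast-forward from B to D is possible iff B is an ancestor of D.
Ancestors of D: {D, E, H, L, N, O, P, R}.
B is not among them, so fast-forward is not possible.

No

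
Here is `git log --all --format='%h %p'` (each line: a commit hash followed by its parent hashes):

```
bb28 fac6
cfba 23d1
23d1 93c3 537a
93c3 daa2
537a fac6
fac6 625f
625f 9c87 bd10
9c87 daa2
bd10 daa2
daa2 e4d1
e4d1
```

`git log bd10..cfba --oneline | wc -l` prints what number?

Reachable from cfba: {23d1, 537a, 625f, 93c3, 9c87, bd10, cfba, daa2, e4d1, fac6}.
Reachable from bd10: {bd10, daa2, e4d1}.
In cfba's history but not bd10's: {23d1, 537a, 625f, 93c3, 9c87, cfba, fac6} — 7 commits.

7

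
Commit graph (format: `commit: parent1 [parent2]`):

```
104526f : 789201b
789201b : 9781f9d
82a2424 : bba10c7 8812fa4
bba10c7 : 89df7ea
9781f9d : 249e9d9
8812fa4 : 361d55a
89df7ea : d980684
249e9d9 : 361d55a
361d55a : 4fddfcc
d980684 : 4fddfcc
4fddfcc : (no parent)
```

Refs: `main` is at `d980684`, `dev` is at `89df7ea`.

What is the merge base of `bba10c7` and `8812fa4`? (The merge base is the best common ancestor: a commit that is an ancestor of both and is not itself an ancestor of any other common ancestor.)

Ancestors of bba10c7: {4fddfcc, 89df7ea, bba10c7, d980684}.
Ancestors of 8812fa4: {361d55a, 4fddfcc, 8812fa4}.
Common ancestors: {4fddfcc}.
The only common ancestor is 4fddfcc, so it is the merge base.

4fddfcc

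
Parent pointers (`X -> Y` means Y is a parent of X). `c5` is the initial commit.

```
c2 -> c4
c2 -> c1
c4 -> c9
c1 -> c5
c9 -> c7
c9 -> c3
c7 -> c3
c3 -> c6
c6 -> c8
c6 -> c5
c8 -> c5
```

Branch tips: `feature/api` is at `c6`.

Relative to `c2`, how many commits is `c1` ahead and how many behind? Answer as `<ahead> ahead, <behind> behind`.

0 ahead, 7 behind

Reachable from c1: {c1, c5}.
Reachable from c2: {c1, c2, c3, c4, c5, c6, c7, c8, c9}.
Only in c1's history (ahead): {} — 0.
Only in c2's history (behind): {c2, c3, c4, c6, c7, c8, c9} — 7.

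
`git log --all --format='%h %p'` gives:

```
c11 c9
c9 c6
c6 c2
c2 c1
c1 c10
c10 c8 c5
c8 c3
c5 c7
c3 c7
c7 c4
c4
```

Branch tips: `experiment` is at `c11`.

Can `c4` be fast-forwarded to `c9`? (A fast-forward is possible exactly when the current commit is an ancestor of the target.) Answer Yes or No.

A fast-forward from c4 to c9 is possible iff c4 is an ancestor of c9.
Ancestors of c9: {c1, c10, c2, c3, c4, c5, c6, c7, c8, c9}.
c4 is among them, so fast-forward is possible.

Yes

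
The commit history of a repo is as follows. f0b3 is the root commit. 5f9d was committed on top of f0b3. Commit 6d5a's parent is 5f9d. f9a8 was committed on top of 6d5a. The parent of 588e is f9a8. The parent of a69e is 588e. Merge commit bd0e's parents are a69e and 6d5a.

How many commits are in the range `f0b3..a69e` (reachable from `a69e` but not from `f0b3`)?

Reachable from a69e: {588e, 5f9d, 6d5a, a69e, f0b3, f9a8}.
Reachable from f0b3: {f0b3}.
In a69e's history but not f0b3's: {588e, 5f9d, 6d5a, a69e, f9a8} — 5 commits.

5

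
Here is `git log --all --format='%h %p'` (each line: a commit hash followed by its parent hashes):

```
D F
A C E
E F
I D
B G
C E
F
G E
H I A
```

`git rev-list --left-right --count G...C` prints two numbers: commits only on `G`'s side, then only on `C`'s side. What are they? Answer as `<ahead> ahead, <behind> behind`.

Reachable from G: {E, F, G}.
Reachable from C: {C, E, F}.
Only in G's history (ahead): {G} — 1.
Only in C's history (behind): {C} — 1.

1 ahead, 1 behind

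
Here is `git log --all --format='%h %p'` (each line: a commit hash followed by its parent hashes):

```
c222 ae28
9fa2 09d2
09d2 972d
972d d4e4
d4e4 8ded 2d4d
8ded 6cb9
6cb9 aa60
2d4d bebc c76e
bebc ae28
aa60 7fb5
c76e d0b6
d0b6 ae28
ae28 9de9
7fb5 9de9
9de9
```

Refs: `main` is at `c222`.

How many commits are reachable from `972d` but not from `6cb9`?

Reachable from 972d: {2d4d, 6cb9, 7fb5, 8ded, 972d, 9de9, aa60, ae28, bebc, c76e, d0b6, d4e4}.
Reachable from 6cb9: {6cb9, 7fb5, 9de9, aa60}.
In 972d's history but not 6cb9's: {2d4d, 8ded, 972d, ae28, bebc, c76e, d0b6, d4e4} — 8 commits.

8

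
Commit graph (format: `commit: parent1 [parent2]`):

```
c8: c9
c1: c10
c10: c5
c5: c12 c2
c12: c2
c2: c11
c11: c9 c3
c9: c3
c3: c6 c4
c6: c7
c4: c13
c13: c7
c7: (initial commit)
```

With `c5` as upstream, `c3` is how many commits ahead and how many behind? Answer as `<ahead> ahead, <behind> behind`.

Reachable from c3: {c13, c3, c4, c6, c7}.
Reachable from c5: {c11, c12, c13, c2, c3, c4, c5, c6, c7, c9}.
Only in c3's history (ahead): {} — 0.
Only in c5's history (behind): {c11, c12, c2, c5, c9} — 5.

0 ahead, 5 behind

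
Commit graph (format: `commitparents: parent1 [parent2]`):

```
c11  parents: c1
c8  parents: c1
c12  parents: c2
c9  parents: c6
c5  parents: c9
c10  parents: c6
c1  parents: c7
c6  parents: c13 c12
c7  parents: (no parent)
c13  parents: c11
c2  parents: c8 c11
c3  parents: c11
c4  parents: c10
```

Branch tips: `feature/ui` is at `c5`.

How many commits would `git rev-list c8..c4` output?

7

Reachable from c4: {c1, c10, c11, c12, c13, c2, c4, c6, c7, c8}.
Reachable from c8: {c1, c7, c8}.
In c4's history but not c8's: {c10, c11, c12, c13, c2, c4, c6} — 7 commits.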